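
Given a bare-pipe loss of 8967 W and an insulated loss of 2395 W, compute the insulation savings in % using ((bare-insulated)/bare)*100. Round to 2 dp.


Savings = ((8967-2395)/8967)*100 = 73.29 %

73.29 %


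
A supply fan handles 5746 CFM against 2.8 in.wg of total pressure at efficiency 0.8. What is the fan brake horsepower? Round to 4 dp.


BHP = 5746 * 2.8 / (6356 * 0.8) = 3.1641 hp

3.1641 hp


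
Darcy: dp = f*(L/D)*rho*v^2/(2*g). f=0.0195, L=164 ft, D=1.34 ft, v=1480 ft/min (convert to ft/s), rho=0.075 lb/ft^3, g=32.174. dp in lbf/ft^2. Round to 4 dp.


v_fps = 1480/60 = 24.6667 ft/s
dp = 0.0195*(164/1.34)*0.075*24.6667^2/(2*32.174) = 1.6925 lbf/ft^2

1.6925 lbf/ft^2


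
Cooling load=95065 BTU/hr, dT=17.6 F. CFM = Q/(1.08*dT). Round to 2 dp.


CFM = 95065 / (1.08 * 17.6) = 5001.32

5001.32 CFM


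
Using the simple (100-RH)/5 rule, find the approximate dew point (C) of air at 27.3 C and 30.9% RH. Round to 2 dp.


Td = 27.3 - (100-30.9)/5 = 13.48 C

13.48 C


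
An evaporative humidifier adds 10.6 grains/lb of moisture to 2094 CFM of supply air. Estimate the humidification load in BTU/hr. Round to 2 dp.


Q = 0.68 * 2094 * 10.6 = 15093.55 BTU/hr

15093.55 BTU/hr


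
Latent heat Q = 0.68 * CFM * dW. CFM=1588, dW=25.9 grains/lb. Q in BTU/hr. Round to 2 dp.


Q = 0.68 * 1588 * 25.9 = 27967.86 BTU/hr

27967.86 BTU/hr


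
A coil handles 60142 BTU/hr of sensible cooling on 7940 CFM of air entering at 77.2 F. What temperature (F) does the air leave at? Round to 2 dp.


dT = 60142/(1.08*7940) = 7.0135
T_leave = 77.2 - 7.0135 = 70.19 F

70.19 F


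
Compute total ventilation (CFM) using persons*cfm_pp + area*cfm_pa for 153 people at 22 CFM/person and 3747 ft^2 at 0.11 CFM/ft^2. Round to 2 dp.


Total = 153*22 + 3747*0.11 = 3778.17 CFM

3778.17 CFM


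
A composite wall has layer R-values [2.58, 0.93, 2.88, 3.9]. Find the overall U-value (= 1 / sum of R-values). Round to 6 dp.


R_total = 2.58 + 0.93 + 2.88 + 3.9 = 10.29
U = 1/10.29 = 0.097182

0.097182


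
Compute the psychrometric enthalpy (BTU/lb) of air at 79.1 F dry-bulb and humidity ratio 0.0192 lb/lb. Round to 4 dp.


h = 0.24*79.1 + 0.0192*(1061+0.444*79.1) = 40.0295 BTU/lb

40.0295 BTU/lb


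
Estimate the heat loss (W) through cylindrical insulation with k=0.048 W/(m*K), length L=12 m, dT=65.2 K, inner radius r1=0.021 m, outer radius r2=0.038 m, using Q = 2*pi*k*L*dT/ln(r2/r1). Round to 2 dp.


Q = 2*pi*0.048*12*65.2/ln(0.038/0.021) = 397.88 W

397.88 W


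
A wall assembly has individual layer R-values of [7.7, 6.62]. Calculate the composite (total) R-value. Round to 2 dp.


R_total = 7.7 + 6.62 = 14.32

14.32


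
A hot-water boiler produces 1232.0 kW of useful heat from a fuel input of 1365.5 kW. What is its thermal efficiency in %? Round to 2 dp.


eta = (1232.0/1365.5)*100 = 90.22 %

90.22 %


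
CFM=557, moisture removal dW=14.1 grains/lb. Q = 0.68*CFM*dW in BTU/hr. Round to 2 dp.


Q = 0.68 * 557 * 14.1 = 5340.52 BTU/hr

5340.52 BTU/hr


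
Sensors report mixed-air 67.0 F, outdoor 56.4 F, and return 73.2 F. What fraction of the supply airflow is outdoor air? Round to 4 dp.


frac = (67.0 - 73.2) / (56.4 - 73.2) = 0.3690

0.3690


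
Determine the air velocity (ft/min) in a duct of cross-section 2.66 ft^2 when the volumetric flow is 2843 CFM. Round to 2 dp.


V = 2843 / 2.66 = 1068.80 ft/min

1068.80 ft/min


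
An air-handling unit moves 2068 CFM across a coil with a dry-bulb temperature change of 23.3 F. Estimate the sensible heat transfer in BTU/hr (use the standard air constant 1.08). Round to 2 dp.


Q = 1.08 * 2068 * 23.3 = 52039.15 BTU/hr

52039.15 BTU/hr


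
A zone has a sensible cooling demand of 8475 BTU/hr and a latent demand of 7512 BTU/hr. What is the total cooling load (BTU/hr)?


Qt = 8475 + 7512 = 15987 BTU/hr

15987 BTU/hr


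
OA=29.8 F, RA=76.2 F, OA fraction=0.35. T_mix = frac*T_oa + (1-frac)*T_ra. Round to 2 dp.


T_mix = 0.35*29.8 + 0.65*76.2 = 59.96 F

59.96 F


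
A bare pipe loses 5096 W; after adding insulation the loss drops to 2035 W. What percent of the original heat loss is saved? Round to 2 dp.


Savings = ((5096-2035)/5096)*100 = 60.07 %

60.07 %


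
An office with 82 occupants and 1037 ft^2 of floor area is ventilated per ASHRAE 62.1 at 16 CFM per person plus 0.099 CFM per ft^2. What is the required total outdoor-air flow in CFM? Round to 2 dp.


Total = 82*16 + 1037*0.099 = 1414.66 CFM

1414.66 CFM


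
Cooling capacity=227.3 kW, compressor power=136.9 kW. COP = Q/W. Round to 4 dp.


COP = 227.3 / 136.9 = 1.6603

1.6603


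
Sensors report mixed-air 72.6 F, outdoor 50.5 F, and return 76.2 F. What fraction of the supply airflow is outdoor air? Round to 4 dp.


frac = (72.6 - 76.2) / (50.5 - 76.2) = 0.1401

0.1401


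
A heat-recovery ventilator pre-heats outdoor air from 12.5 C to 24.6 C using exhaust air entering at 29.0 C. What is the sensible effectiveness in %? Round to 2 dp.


eff = (24.6-12.5)/(29.0-12.5)*100 = 73.33 %

73.33 %


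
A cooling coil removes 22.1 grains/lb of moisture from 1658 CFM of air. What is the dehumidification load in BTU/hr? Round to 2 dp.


Q = 0.68 * 1658 * 22.1 = 24916.42 BTU/hr

24916.42 BTU/hr


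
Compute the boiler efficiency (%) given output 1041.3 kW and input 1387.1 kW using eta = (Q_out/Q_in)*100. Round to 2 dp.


eta = (1041.3/1387.1)*100 = 75.07 %

75.07 %


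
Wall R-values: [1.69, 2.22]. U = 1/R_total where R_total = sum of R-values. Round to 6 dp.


R_total = 1.69 + 2.22 = 3.91
U = 1/3.91 = 0.255754

0.255754


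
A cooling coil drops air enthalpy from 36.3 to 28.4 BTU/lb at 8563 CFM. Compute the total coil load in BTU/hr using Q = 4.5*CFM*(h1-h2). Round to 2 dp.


Q = 4.5 * 8563 * (36.3 - 28.4) = 304414.65 BTU/hr

304414.65 BTU/hr


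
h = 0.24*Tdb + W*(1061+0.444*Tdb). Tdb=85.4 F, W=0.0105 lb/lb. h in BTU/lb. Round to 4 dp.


h = 0.24*85.4 + 0.0105*(1061+0.444*85.4) = 32.0346 BTU/lb

32.0346 BTU/lb


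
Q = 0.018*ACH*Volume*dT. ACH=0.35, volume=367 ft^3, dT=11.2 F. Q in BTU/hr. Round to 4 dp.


Q = 0.018 * 0.35 * 367 * 11.2 = 25.8955 BTU/hr

25.8955 BTU/hr


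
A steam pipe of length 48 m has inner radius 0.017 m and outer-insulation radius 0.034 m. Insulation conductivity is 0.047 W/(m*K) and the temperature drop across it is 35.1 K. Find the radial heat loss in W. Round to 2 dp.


Q = 2*pi*0.047*48*35.1/ln(0.034/0.017) = 717.80 W

717.80 W


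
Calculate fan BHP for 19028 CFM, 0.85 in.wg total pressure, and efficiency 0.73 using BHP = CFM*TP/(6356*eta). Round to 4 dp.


BHP = 19028 * 0.85 / (6356 * 0.73) = 3.4858 hp

3.4858 hp


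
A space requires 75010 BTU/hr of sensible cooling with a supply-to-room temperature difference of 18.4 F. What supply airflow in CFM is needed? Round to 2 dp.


CFM = 75010 / (1.08 * 18.4) = 3774.66

3774.66 CFM


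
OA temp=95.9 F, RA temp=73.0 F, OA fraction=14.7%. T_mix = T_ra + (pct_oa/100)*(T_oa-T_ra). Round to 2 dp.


T_mix = 73.0 + (14.7/100)*(95.9-73.0) = 76.37 F

76.37 F


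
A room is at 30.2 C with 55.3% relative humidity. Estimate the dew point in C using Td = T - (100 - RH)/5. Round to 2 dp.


Td = 30.2 - (100-55.3)/5 = 21.26 C

21.26 C


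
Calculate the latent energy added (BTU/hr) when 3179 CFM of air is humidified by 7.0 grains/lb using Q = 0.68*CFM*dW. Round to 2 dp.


Q = 0.68 * 3179 * 7.0 = 15132.04 BTU/hr

15132.04 BTU/hr


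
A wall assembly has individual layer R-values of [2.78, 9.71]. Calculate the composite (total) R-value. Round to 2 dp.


R_total = 2.78 + 9.71 = 12.49

12.49


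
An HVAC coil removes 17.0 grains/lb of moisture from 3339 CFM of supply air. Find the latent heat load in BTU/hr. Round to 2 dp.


Q = 0.68 * 3339 * 17.0 = 38598.84 BTU/hr

38598.84 BTU/hr


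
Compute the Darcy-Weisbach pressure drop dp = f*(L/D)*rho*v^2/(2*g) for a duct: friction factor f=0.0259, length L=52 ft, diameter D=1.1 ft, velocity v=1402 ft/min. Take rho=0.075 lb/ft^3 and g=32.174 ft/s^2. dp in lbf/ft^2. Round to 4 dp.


v_fps = 1402/60 = 23.3667 ft/s
dp = 0.0259*(52/1.1)*0.075*23.3667^2/(2*32.174) = 0.7792 lbf/ft^2

0.7792 lbf/ft^2


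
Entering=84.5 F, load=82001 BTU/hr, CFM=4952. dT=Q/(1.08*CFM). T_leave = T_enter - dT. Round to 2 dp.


dT = 82001/(1.08*4952) = 15.3326
T_leave = 84.5 - 15.3326 = 69.17 F

69.17 F


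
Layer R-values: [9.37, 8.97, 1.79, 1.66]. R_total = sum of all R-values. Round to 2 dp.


R_total = 9.37 + 8.97 + 1.79 + 1.66 = 21.79

21.79


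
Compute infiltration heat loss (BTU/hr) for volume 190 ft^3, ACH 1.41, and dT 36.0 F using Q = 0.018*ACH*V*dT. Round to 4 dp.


Q = 0.018 * 1.41 * 190 * 36.0 = 173.5992 BTU/hr

173.5992 BTU/hr


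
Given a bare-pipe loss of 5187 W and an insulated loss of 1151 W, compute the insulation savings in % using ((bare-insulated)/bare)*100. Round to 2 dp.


Savings = ((5187-1151)/5187)*100 = 77.81 %

77.81 %


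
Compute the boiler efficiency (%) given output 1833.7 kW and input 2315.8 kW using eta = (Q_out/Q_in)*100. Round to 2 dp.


eta = (1833.7/2315.8)*100 = 79.18 %

79.18 %


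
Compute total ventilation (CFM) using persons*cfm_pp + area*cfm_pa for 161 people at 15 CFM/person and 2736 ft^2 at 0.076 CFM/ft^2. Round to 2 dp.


Total = 161*15 + 2736*0.076 = 2622.94 CFM

2622.94 CFM


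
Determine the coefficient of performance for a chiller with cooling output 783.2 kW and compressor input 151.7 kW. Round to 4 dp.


COP = 783.2 / 151.7 = 5.1628

5.1628


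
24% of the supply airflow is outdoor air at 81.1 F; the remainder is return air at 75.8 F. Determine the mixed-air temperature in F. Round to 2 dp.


T_mix = 0.24*81.1 + 0.76*75.8 = 77.07 F

77.07 F


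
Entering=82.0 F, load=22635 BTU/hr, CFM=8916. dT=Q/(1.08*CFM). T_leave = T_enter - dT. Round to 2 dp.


dT = 22635/(1.08*8916) = 2.3506
T_leave = 82.0 - 2.3506 = 79.65 F

79.65 F


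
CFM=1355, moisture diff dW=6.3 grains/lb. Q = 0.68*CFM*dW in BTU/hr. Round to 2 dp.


Q = 0.68 * 1355 * 6.3 = 5804.82 BTU/hr

5804.82 BTU/hr


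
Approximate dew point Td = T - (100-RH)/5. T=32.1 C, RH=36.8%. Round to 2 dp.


Td = 32.1 - (100-36.8)/5 = 19.46 C

19.46 C


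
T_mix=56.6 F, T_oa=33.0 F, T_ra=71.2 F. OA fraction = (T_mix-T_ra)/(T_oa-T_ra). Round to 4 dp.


frac = (56.6 - 71.2) / (33.0 - 71.2) = 0.3822

0.3822


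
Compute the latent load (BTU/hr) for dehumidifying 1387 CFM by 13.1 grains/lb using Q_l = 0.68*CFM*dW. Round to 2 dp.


Q = 0.68 * 1387 * 13.1 = 12355.40 BTU/hr

12355.40 BTU/hr


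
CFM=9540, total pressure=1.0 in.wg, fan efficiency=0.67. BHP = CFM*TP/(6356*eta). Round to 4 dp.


BHP = 9540 * 1.0 / (6356 * 0.67) = 2.2402 hp

2.2402 hp


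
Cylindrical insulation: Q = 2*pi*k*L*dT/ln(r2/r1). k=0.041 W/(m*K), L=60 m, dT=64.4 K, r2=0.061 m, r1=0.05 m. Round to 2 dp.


Q = 2*pi*0.041*60*64.4/ln(0.061/0.05) = 5005.80 W

5005.80 W


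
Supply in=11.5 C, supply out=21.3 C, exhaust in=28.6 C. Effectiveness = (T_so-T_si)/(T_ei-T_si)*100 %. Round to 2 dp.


eff = (21.3-11.5)/(28.6-11.5)*100 = 57.31 %

57.31 %


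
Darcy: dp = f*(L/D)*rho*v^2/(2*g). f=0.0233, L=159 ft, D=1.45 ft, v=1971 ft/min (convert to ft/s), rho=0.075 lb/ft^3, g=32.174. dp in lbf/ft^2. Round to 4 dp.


v_fps = 1971/60 = 32.85 ft/s
dp = 0.0233*(159/1.45)*0.075*32.85^2/(2*32.174) = 3.2135 lbf/ft^2

3.2135 lbf/ft^2


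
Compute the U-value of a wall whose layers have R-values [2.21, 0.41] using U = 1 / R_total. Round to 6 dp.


R_total = 2.21 + 0.41 = 2.62
U = 1/2.62 = 0.381679

0.381679


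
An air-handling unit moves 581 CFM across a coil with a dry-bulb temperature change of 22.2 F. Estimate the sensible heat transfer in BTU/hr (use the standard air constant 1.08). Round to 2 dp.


Q = 1.08 * 581 * 22.2 = 13930.06 BTU/hr

13930.06 BTU/hr


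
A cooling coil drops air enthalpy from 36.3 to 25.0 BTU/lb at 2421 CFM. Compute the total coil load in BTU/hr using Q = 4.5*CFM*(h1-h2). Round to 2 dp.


Q = 4.5 * 2421 * (36.3 - 25.0) = 123107.85 BTU/hr

123107.85 BTU/hr


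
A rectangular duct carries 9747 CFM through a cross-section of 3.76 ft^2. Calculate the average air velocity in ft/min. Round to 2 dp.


V = 9747 / 3.76 = 2592.29 ft/min

2592.29 ft/min


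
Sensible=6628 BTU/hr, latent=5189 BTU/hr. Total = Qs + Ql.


Qt = 6628 + 5189 = 11817 BTU/hr

11817 BTU/hr


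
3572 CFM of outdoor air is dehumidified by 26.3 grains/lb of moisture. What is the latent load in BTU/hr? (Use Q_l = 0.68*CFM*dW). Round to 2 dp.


Q = 0.68 * 3572 * 26.3 = 63881.65 BTU/hr

63881.65 BTU/hr


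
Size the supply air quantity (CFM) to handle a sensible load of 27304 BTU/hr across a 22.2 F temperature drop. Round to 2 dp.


CFM = 27304 / (1.08 * 22.2) = 1138.81

1138.81 CFM


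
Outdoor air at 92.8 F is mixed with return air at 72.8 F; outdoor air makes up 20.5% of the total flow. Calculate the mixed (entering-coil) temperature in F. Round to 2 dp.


T_mix = 72.8 + (20.5/100)*(92.8-72.8) = 76.90 F

76.90 F


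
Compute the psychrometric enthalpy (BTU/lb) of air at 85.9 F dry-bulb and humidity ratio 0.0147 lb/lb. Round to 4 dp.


h = 0.24*85.9 + 0.0147*(1061+0.444*85.9) = 36.7734 BTU/lb

36.7734 BTU/lb


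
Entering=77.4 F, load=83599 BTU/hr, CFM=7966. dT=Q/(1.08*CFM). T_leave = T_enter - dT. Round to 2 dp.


dT = 83599/(1.08*7966) = 9.7171
T_leave = 77.4 - 9.7171 = 67.68 F

67.68 F


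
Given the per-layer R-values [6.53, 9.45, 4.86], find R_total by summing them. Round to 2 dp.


R_total = 6.53 + 9.45 + 4.86 = 20.84

20.84


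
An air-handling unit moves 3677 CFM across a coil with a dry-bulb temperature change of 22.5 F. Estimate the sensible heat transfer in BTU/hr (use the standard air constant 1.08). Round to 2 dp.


Q = 1.08 * 3677 * 22.5 = 89351.10 BTU/hr

89351.10 BTU/hr


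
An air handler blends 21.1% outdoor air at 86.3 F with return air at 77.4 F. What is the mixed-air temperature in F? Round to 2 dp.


T_mix = 77.4 + (21.1/100)*(86.3-77.4) = 79.28 F

79.28 F


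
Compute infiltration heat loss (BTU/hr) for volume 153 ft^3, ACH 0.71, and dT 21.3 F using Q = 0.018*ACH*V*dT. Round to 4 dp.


Q = 0.018 * 0.71 * 153 * 21.3 = 41.6487 BTU/hr

41.6487 BTU/hr


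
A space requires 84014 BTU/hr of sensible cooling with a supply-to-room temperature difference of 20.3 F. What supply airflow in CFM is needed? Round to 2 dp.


CFM = 84014 / (1.08 * 20.3) = 3832.06

3832.06 CFM


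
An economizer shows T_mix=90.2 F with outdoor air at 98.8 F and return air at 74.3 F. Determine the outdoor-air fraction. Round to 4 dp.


frac = (90.2 - 74.3) / (98.8 - 74.3) = 0.6490

0.6490


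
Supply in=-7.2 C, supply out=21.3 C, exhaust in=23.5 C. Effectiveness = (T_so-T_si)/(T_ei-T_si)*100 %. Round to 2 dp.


eff = (21.3-(-7.2))/(23.5-(-7.2))*100 = 92.83 %

92.83 %


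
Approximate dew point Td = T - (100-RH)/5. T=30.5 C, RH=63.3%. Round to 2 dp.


Td = 30.5 - (100-63.3)/5 = 23.16 C

23.16 C


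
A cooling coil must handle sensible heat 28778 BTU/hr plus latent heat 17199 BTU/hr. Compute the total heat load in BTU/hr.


Qt = 28778 + 17199 = 45977 BTU/hr

45977 BTU/hr


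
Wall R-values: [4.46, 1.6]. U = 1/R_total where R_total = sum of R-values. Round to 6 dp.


R_total = 4.46 + 1.6 = 6.06
U = 1/6.06 = 0.165017

0.165017


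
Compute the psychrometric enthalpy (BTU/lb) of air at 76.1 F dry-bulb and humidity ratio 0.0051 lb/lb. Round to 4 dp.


h = 0.24*76.1 + 0.0051*(1061+0.444*76.1) = 23.8474 BTU/lb

23.8474 BTU/lb


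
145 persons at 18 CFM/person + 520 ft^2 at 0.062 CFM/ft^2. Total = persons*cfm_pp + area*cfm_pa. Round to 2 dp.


Total = 145*18 + 520*0.062 = 2642.24 CFM

2642.24 CFM


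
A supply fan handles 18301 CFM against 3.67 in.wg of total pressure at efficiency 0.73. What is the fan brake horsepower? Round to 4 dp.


BHP = 18301 * 3.67 / (6356 * 0.73) = 14.4755 hp

14.4755 hp


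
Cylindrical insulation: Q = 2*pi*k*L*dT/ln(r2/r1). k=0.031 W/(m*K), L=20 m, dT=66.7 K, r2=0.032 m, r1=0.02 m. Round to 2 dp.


Q = 2*pi*0.031*20*66.7/ln(0.032/0.02) = 552.84 W

552.84 W


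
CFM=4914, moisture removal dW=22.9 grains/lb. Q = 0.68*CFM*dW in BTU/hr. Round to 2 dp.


Q = 0.68 * 4914 * 22.9 = 76520.81 BTU/hr

76520.81 BTU/hr


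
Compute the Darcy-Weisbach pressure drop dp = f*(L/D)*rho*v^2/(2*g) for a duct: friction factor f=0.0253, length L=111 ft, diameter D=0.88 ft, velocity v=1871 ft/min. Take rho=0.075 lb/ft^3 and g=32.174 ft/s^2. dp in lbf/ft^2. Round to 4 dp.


v_fps = 1871/60 = 31.1833 ft/s
dp = 0.0253*(111/0.88)*0.075*31.1833^2/(2*32.174) = 3.6169 lbf/ft^2

3.6169 lbf/ft^2


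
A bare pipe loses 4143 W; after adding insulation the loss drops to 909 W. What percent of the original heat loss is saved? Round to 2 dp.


Savings = ((4143-909)/4143)*100 = 78.06 %

78.06 %


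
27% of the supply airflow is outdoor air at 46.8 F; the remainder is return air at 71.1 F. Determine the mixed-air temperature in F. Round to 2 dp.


T_mix = 0.27*46.8 + 0.73*71.1 = 64.54 F

64.54 F


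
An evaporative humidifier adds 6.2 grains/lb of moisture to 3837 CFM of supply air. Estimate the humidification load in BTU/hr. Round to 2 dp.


Q = 0.68 * 3837 * 6.2 = 16176.79 BTU/hr

16176.79 BTU/hr


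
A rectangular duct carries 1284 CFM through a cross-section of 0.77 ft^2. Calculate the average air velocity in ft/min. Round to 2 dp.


V = 1284 / 0.77 = 1667.53 ft/min

1667.53 ft/min


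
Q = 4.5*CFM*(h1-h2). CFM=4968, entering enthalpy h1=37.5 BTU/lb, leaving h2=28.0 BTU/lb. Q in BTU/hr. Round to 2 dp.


Q = 4.5 * 4968 * (37.5 - 28.0) = 212382.00 BTU/hr

212382.00 BTU/hr


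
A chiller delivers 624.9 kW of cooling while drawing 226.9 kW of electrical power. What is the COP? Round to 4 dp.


COP = 624.9 / 226.9 = 2.7541

2.7541


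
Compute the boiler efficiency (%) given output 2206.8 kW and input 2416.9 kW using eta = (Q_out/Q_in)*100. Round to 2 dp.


eta = (2206.8/2416.9)*100 = 91.31 %

91.31 %


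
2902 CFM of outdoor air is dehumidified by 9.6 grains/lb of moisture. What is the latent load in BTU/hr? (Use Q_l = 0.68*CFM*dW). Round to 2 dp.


Q = 0.68 * 2902 * 9.6 = 18944.26 BTU/hr

18944.26 BTU/hr


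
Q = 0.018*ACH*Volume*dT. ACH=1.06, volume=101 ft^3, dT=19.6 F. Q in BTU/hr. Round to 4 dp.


Q = 0.018 * 1.06 * 101 * 19.6 = 37.7708 BTU/hr

37.7708 BTU/hr


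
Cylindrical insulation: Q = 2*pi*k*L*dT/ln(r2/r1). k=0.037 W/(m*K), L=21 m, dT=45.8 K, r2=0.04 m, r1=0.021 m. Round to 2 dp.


Q = 2*pi*0.037*21*45.8/ln(0.04/0.021) = 347.01 W

347.01 W


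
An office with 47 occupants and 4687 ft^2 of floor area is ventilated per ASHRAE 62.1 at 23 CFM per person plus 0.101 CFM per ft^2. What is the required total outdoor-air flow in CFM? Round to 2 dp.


Total = 47*23 + 4687*0.101 = 1554.39 CFM

1554.39 CFM


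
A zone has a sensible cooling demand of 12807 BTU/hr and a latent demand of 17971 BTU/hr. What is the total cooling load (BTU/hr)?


Qt = 12807 + 17971 = 30778 BTU/hr

30778 BTU/hr


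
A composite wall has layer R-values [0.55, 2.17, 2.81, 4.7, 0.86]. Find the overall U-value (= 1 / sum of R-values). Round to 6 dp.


R_total = 0.55 + 2.17 + 2.81 + 4.7 + 0.86 = 11.09
U = 1/11.09 = 0.090171

0.090171


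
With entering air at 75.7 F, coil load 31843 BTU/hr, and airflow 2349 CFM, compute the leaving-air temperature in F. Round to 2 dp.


dT = 31843/(1.08*2349) = 12.5518
T_leave = 75.7 - 12.5518 = 63.15 F

63.15 F


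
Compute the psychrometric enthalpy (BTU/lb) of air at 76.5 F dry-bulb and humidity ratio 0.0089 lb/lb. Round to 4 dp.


h = 0.24*76.5 + 0.0089*(1061+0.444*76.5) = 28.1052 BTU/lb

28.1052 BTU/lb


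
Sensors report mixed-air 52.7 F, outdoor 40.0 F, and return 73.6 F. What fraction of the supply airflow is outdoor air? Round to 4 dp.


frac = (52.7 - 73.6) / (40.0 - 73.6) = 0.6220

0.6220


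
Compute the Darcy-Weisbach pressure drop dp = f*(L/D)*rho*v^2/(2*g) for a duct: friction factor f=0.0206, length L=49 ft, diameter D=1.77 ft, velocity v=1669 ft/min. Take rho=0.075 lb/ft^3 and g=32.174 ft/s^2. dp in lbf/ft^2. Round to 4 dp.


v_fps = 1669/60 = 27.8167 ft/s
dp = 0.0206*(49/1.77)*0.075*27.8167^2/(2*32.174) = 0.5143 lbf/ft^2

0.5143 lbf/ft^2


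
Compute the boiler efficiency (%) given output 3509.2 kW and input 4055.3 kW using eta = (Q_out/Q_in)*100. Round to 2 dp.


eta = (3509.2/4055.3)*100 = 86.53 %

86.53 %


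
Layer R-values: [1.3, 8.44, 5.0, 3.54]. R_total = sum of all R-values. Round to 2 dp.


R_total = 1.3 + 8.44 + 5.0 + 3.54 = 18.28

18.28


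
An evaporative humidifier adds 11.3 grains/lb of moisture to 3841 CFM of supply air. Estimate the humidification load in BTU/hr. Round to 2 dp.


Q = 0.68 * 3841 * 11.3 = 29514.24 BTU/hr

29514.24 BTU/hr


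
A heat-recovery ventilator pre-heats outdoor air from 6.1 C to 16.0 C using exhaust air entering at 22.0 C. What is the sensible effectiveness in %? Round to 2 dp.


eff = (16.0-6.1)/(22.0-6.1)*100 = 62.26 %

62.26 %


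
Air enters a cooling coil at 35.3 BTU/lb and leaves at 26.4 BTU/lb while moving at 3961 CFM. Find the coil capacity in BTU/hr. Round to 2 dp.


Q = 4.5 * 3961 * (35.3 - 26.4) = 158638.05 BTU/hr

158638.05 BTU/hr


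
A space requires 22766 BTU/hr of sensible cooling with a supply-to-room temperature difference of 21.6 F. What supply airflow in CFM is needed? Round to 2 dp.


CFM = 22766 / (1.08 * 21.6) = 975.91

975.91 CFM


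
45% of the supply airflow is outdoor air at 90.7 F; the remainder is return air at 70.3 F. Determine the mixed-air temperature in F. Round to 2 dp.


T_mix = 0.45*90.7 + 0.55*70.3 = 79.48 F

79.48 F


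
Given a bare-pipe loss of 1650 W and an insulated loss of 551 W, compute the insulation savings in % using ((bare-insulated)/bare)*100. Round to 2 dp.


Savings = ((1650-551)/1650)*100 = 66.61 %

66.61 %


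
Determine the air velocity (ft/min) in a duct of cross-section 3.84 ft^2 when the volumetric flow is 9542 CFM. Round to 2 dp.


V = 9542 / 3.84 = 2484.90 ft/min

2484.90 ft/min


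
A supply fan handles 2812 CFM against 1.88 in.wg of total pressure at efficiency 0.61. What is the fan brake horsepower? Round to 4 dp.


BHP = 2812 * 1.88 / (6356 * 0.61) = 1.3635 hp

1.3635 hp


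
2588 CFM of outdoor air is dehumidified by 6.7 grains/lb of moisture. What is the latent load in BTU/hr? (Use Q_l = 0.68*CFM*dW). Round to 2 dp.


Q = 0.68 * 2588 * 6.7 = 11790.93 BTU/hr

11790.93 BTU/hr


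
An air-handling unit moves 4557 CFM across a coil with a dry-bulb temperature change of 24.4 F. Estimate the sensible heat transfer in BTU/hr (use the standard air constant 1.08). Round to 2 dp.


Q = 1.08 * 4557 * 24.4 = 120086.06 BTU/hr

120086.06 BTU/hr


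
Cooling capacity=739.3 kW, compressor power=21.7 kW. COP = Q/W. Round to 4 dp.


COP = 739.3 / 21.7 = 34.0691

34.0691


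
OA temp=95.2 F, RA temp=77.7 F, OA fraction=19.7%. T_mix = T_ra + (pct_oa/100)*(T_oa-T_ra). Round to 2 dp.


T_mix = 77.7 + (19.7/100)*(95.2-77.7) = 81.15 F

81.15 F


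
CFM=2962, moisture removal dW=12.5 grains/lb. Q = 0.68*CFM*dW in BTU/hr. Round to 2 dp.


Q = 0.68 * 2962 * 12.5 = 25177.00 BTU/hr

25177.00 BTU/hr


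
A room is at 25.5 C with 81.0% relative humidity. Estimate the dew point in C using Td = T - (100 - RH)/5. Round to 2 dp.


Td = 25.5 - (100-81.0)/5 = 21.70 C

21.70 C


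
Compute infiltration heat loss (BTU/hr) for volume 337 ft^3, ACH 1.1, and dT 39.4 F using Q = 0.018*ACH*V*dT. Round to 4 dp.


Q = 0.018 * 1.1 * 337 * 39.4 = 262.9004 BTU/hr

262.9004 BTU/hr


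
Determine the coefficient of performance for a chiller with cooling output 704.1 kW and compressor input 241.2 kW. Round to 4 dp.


COP = 704.1 / 241.2 = 2.9192

2.9192


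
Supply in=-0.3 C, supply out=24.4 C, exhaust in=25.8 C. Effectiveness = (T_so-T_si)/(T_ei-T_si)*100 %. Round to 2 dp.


eff = (24.4-(-0.3))/(25.8-(-0.3))*100 = 94.64 %

94.64 %


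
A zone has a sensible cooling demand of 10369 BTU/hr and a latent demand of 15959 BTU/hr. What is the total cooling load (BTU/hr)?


Qt = 10369 + 15959 = 26328 BTU/hr

26328 BTU/hr


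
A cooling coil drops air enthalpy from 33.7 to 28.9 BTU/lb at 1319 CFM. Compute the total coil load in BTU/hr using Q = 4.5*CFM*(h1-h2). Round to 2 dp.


Q = 4.5 * 1319 * (33.7 - 28.9) = 28490.40 BTU/hr

28490.40 BTU/hr


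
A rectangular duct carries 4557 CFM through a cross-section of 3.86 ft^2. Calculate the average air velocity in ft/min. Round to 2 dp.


V = 4557 / 3.86 = 1180.57 ft/min

1180.57 ft/min


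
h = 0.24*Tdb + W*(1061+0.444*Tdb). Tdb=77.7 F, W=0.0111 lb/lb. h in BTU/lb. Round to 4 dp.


h = 0.24*77.7 + 0.0111*(1061+0.444*77.7) = 30.8080 BTU/lb

30.8080 BTU/lb


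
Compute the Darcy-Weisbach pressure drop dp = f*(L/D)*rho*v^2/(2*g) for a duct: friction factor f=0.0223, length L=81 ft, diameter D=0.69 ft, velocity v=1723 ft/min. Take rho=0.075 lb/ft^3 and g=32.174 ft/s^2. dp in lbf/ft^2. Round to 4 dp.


v_fps = 1723/60 = 28.7167 ft/s
dp = 0.0223*(81/0.69)*0.075*28.7167^2/(2*32.174) = 2.5161 lbf/ft^2

2.5161 lbf/ft^2


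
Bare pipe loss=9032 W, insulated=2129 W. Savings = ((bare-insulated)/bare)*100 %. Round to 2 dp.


Savings = ((9032-2129)/9032)*100 = 76.43 %

76.43 %


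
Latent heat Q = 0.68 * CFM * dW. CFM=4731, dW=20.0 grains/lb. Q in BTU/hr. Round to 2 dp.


Q = 0.68 * 4731 * 20.0 = 64341.60 BTU/hr

64341.60 BTU/hr


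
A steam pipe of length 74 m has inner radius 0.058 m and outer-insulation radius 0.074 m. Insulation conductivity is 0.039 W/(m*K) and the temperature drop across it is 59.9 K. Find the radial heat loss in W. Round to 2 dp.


Q = 2*pi*0.039*74*59.9/ln(0.074/0.058) = 4458.48 W

4458.48 W


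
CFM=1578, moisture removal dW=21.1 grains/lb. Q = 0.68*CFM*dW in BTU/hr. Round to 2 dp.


Q = 0.68 * 1578 * 21.1 = 22641.14 BTU/hr

22641.14 BTU/hr


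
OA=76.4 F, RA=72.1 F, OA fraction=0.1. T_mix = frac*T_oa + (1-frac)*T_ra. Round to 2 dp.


T_mix = 0.1*76.4 + 0.9*72.1 = 72.53 F

72.53 F


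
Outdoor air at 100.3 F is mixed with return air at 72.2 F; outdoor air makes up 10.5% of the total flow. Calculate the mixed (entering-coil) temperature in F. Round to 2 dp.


T_mix = 72.2 + (10.5/100)*(100.3-72.2) = 75.15 F

75.15 F


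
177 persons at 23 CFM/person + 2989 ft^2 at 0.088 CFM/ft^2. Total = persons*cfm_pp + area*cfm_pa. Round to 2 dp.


Total = 177*23 + 2989*0.088 = 4334.03 CFM

4334.03 CFM


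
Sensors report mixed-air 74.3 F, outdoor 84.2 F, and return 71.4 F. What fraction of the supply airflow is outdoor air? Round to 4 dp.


frac = (74.3 - 71.4) / (84.2 - 71.4) = 0.2266

0.2266


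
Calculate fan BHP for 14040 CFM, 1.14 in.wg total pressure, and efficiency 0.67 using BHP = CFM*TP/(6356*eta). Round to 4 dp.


BHP = 14040 * 1.14 / (6356 * 0.67) = 3.7585 hp

3.7585 hp


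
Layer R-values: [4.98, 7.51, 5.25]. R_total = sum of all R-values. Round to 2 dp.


R_total = 4.98 + 7.51 + 5.25 = 17.74

17.74


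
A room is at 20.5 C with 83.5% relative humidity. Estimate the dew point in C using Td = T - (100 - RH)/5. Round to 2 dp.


Td = 20.5 - (100-83.5)/5 = 17.20 C

17.20 C


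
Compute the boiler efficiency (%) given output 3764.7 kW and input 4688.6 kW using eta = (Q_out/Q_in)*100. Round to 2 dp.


eta = (3764.7/4688.6)*100 = 80.29 %

80.29 %


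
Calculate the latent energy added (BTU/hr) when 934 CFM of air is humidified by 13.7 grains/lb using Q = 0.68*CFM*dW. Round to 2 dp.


Q = 0.68 * 934 * 13.7 = 8701.14 BTU/hr

8701.14 BTU/hr


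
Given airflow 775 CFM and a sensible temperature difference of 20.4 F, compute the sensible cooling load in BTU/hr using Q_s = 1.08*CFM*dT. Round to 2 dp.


Q = 1.08 * 775 * 20.4 = 17074.80 BTU/hr

17074.80 BTU/hr


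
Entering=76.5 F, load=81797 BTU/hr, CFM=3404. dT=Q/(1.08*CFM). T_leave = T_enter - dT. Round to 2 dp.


dT = 81797/(1.08*3404) = 22.2497
T_leave = 76.5 - 22.2497 = 54.25 F

54.25 F


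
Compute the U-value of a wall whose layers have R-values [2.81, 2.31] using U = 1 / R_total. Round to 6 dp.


R_total = 2.81 + 2.31 = 5.12
U = 1/5.12 = 0.195313

0.195313


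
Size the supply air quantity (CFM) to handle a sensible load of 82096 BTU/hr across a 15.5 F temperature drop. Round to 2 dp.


CFM = 82096 / (1.08 * 15.5) = 4904.18

4904.18 CFM


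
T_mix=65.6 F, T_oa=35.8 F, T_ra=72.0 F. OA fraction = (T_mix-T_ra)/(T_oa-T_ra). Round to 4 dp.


frac = (65.6 - 72.0) / (35.8 - 72.0) = 0.1768

0.1768


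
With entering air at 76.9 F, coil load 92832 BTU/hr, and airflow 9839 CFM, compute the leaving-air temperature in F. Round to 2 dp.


dT = 92832/(1.08*9839) = 8.7362
T_leave = 76.9 - 8.7362 = 68.16 F

68.16 F


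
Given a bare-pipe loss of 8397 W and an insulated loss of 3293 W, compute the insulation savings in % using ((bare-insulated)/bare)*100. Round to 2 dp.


Savings = ((8397-3293)/8397)*100 = 60.78 %

60.78 %


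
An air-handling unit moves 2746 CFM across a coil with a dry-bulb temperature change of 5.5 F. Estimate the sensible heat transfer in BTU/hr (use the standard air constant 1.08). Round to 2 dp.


Q = 1.08 * 2746 * 5.5 = 16311.24 BTU/hr

16311.24 BTU/hr


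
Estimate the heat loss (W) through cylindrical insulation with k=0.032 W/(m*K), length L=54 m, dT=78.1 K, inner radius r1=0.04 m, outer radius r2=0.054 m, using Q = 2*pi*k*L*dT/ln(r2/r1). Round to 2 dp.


Q = 2*pi*0.032*54*78.1/ln(0.054/0.04) = 2825.54 W

2825.54 W


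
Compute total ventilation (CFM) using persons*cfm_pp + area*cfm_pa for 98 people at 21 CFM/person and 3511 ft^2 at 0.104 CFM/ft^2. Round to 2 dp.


Total = 98*21 + 3511*0.104 = 2423.14 CFM

2423.14 CFM


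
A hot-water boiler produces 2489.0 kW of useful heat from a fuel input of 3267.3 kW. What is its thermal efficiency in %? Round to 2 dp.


eta = (2489.0/3267.3)*100 = 76.18 %

76.18 %


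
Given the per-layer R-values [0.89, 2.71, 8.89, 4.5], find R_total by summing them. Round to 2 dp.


R_total = 0.89 + 2.71 + 8.89 + 4.5 = 16.99

16.99


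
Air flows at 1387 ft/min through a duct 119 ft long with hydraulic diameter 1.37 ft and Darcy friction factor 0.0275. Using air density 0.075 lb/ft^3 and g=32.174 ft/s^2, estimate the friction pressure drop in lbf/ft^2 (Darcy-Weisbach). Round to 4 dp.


v_fps = 1387/60 = 23.1167 ft/s
dp = 0.0275*(119/1.37)*0.075*23.1167^2/(2*32.174) = 1.4878 lbf/ft^2

1.4878 lbf/ft^2


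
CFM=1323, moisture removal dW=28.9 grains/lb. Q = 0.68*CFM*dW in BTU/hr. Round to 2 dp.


Q = 0.68 * 1323 * 28.9 = 25999.60 BTU/hr

25999.60 BTU/hr


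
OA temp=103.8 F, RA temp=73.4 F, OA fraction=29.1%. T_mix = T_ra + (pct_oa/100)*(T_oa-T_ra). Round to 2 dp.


T_mix = 73.4 + (29.1/100)*(103.8-73.4) = 82.25 F

82.25 F


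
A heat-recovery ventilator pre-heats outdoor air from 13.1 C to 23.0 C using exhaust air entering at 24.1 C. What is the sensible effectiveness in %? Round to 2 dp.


eff = (23.0-13.1)/(24.1-13.1)*100 = 90.00 %

90.00 %


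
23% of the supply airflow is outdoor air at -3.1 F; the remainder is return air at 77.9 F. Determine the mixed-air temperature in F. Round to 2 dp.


T_mix = 0.23*(-3.1) + 0.77*77.9 = 59.27 F

59.27 F


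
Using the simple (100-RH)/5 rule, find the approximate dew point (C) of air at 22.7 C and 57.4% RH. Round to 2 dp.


Td = 22.7 - (100-57.4)/5 = 14.18 C

14.18 C


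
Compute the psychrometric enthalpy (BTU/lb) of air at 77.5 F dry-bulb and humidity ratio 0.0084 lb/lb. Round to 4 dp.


h = 0.24*77.5 + 0.0084*(1061+0.444*77.5) = 27.8014 BTU/lb

27.8014 BTU/lb


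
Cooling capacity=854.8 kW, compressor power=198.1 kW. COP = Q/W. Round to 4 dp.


COP = 854.8 / 198.1 = 4.3150

4.3150


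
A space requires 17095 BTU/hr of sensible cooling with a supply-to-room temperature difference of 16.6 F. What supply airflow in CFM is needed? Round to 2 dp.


CFM = 17095 / (1.08 * 16.6) = 953.54

953.54 CFM


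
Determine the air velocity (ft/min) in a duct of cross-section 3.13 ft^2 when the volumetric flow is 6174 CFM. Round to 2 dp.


V = 6174 / 3.13 = 1972.52 ft/min

1972.52 ft/min


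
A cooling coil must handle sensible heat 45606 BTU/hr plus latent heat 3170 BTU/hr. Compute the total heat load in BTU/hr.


Qt = 45606 + 3170 = 48776 BTU/hr

48776 BTU/hr


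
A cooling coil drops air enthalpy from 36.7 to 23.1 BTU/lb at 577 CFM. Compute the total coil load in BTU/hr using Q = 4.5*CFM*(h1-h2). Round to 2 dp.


Q = 4.5 * 577 * (36.7 - 23.1) = 35312.40 BTU/hr

35312.40 BTU/hr


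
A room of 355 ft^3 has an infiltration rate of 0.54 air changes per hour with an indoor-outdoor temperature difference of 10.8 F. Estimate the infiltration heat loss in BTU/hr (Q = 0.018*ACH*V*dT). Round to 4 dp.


Q = 0.018 * 0.54 * 355 * 10.8 = 37.2665 BTU/hr

37.2665 BTU/hr


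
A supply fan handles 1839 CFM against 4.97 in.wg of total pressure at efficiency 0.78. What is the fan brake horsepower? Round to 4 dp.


BHP = 1839 * 4.97 / (6356 * 0.78) = 1.8436 hp

1.8436 hp


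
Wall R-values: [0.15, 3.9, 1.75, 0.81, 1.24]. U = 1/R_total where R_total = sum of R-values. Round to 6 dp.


R_total = 0.15 + 3.9 + 1.75 + 0.81 + 1.24 = 7.85
U = 1/7.85 = 0.127389

0.127389


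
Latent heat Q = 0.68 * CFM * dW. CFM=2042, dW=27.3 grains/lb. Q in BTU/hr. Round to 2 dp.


Q = 0.68 * 2042 * 27.3 = 37907.69 BTU/hr

37907.69 BTU/hr


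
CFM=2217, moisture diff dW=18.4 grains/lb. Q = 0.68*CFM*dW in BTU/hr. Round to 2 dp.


Q = 0.68 * 2217 * 18.4 = 27739.10 BTU/hr

27739.10 BTU/hr


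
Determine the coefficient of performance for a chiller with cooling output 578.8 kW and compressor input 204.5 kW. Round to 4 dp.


COP = 578.8 / 204.5 = 2.8303

2.8303


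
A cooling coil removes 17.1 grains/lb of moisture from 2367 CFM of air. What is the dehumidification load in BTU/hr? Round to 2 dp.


Q = 0.68 * 2367 * 17.1 = 27523.48 BTU/hr

27523.48 BTU/hr


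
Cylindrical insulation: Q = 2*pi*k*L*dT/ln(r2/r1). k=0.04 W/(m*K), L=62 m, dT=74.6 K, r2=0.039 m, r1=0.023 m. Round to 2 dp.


Q = 2*pi*0.04*62*74.6/ln(0.039/0.023) = 2201.31 W

2201.31 W


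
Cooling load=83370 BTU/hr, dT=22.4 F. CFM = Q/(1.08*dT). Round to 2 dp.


CFM = 83370 / (1.08 * 22.4) = 3446.18

3446.18 CFM


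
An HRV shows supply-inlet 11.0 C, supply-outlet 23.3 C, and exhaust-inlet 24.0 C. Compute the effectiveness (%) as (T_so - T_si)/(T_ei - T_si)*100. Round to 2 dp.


eff = (23.3-11.0)/(24.0-11.0)*100 = 94.62 %

94.62 %


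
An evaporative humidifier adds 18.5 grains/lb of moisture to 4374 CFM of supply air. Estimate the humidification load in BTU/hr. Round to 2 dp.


Q = 0.68 * 4374 * 18.5 = 55024.92 BTU/hr

55024.92 BTU/hr


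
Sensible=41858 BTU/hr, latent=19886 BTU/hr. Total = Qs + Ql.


Qt = 41858 + 19886 = 61744 BTU/hr

61744 BTU/hr


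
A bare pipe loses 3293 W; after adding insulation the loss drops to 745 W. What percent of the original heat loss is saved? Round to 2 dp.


Savings = ((3293-745)/3293)*100 = 77.38 %

77.38 %


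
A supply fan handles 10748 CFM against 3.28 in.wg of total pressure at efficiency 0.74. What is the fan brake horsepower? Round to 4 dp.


BHP = 10748 * 3.28 / (6356 * 0.74) = 7.4952 hp

7.4952 hp


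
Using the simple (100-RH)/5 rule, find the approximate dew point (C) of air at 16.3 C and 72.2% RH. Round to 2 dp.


Td = 16.3 - (100-72.2)/5 = 10.74 C

10.74 C


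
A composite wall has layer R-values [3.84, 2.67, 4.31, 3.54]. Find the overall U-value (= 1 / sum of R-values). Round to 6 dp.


R_total = 3.84 + 2.67 + 4.31 + 3.54 = 14.36
U = 1/14.36 = 0.069638

0.069638


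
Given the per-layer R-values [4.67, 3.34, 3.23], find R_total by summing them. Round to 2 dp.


R_total = 4.67 + 3.34 + 3.23 = 11.24

11.24


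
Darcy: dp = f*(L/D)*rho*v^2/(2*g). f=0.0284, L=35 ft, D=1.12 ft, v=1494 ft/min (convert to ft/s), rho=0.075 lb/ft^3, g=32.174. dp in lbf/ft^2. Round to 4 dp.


v_fps = 1494/60 = 24.9 ft/s
dp = 0.0284*(35/1.12)*0.075*24.9^2/(2*32.174) = 0.6413 lbf/ft^2

0.6413 lbf/ft^2


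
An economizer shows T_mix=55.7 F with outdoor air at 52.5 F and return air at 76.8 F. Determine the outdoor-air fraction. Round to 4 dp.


frac = (55.7 - 76.8) / (52.5 - 76.8) = 0.8683

0.8683


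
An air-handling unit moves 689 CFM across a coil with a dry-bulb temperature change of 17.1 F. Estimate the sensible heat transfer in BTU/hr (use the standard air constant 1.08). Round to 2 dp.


Q = 1.08 * 689 * 17.1 = 12724.45 BTU/hr

12724.45 BTU/hr


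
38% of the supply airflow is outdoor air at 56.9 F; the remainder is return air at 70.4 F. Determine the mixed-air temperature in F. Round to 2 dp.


T_mix = 0.38*56.9 + 0.62*70.4 = 65.27 F

65.27 F


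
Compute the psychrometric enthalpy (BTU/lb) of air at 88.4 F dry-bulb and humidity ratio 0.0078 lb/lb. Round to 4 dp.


h = 0.24*88.4 + 0.0078*(1061+0.444*88.4) = 29.7979 BTU/lb

29.7979 BTU/lb


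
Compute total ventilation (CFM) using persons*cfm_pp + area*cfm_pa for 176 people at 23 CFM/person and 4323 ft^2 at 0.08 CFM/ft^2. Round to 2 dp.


Total = 176*23 + 4323*0.08 = 4393.84 CFM

4393.84 CFM


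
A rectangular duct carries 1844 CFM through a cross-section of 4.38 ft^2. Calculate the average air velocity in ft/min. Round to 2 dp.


V = 1844 / 4.38 = 421.00 ft/min

421.00 ft/min


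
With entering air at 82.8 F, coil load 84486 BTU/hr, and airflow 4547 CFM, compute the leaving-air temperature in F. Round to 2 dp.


dT = 84486/(1.08*4547) = 17.2043
T_leave = 82.8 - 17.2043 = 65.60 F

65.60 F


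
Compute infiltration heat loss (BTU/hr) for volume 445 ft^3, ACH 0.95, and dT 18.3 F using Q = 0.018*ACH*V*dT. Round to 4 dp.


Q = 0.018 * 0.95 * 445 * 18.3 = 139.2539 BTU/hr

139.2539 BTU/hr


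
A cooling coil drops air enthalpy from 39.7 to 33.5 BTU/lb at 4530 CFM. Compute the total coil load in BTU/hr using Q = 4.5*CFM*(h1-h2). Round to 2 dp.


Q = 4.5 * 4530 * (39.7 - 33.5) = 126387.00 BTU/hr

126387.00 BTU/hr


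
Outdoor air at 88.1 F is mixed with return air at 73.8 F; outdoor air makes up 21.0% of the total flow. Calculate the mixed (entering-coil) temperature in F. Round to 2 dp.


T_mix = 73.8 + (21.0/100)*(88.1-73.8) = 76.80 F

76.80 F


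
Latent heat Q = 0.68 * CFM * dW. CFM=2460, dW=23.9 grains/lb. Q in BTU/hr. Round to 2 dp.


Q = 0.68 * 2460 * 23.9 = 39979.92 BTU/hr

39979.92 BTU/hr


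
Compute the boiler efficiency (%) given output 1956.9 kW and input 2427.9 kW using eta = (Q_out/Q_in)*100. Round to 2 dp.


eta = (1956.9/2427.9)*100 = 80.60 %

80.60 %


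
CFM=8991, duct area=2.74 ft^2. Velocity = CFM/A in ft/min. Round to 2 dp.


V = 8991 / 2.74 = 3281.39 ft/min

3281.39 ft/min


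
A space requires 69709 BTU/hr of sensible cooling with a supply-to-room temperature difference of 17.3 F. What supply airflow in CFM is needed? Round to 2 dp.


CFM = 69709 / (1.08 * 17.3) = 3730.95

3730.95 CFM


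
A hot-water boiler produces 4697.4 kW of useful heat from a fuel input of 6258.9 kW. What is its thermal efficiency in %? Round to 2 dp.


eta = (4697.4/6258.9)*100 = 75.05 %

75.05 %


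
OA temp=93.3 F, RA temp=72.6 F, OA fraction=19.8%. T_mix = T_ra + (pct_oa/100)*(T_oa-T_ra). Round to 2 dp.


T_mix = 72.6 + (19.8/100)*(93.3-72.6) = 76.70 F

76.70 F


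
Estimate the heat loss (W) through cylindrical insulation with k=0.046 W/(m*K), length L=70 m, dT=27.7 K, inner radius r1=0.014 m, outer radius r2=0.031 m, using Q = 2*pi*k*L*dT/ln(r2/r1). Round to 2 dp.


Q = 2*pi*0.046*70*27.7/ln(0.031/0.014) = 705.00 W

705.00 W
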